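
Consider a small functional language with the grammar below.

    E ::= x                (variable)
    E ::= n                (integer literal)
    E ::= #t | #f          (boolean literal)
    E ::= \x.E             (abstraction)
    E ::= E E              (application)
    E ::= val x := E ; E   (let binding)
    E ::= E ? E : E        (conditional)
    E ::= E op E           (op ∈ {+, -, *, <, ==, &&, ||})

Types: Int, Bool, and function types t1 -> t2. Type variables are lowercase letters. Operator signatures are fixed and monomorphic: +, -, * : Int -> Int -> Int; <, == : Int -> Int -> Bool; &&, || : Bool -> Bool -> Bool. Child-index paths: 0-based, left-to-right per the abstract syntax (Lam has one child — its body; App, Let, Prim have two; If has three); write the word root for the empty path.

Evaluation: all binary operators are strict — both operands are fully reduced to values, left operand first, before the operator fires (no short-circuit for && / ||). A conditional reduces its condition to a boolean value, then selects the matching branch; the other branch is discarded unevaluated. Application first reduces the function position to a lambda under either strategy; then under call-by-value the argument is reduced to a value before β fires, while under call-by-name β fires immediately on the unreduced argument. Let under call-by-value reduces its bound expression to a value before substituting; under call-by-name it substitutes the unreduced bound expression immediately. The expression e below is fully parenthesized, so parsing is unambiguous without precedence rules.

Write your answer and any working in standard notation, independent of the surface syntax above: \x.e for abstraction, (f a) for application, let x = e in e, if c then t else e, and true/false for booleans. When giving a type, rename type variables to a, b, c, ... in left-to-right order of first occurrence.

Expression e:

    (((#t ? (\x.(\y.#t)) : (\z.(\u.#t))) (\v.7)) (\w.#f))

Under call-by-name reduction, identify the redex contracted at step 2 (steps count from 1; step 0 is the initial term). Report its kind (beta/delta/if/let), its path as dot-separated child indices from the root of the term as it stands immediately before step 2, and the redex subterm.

Trace:
step 0: (((if true then (\x.(\y.true)) else (\z.(\u.true))) (\v.7)) (\w.false))
step 1: [if@0.0] (((\x.(\y.true)) (\v.7)) (\w.false))
step 2: [beta@0] ((\y.true) (\w.false))

Answer: beta at 0 : ((\x.(\y.true)) (\v.7))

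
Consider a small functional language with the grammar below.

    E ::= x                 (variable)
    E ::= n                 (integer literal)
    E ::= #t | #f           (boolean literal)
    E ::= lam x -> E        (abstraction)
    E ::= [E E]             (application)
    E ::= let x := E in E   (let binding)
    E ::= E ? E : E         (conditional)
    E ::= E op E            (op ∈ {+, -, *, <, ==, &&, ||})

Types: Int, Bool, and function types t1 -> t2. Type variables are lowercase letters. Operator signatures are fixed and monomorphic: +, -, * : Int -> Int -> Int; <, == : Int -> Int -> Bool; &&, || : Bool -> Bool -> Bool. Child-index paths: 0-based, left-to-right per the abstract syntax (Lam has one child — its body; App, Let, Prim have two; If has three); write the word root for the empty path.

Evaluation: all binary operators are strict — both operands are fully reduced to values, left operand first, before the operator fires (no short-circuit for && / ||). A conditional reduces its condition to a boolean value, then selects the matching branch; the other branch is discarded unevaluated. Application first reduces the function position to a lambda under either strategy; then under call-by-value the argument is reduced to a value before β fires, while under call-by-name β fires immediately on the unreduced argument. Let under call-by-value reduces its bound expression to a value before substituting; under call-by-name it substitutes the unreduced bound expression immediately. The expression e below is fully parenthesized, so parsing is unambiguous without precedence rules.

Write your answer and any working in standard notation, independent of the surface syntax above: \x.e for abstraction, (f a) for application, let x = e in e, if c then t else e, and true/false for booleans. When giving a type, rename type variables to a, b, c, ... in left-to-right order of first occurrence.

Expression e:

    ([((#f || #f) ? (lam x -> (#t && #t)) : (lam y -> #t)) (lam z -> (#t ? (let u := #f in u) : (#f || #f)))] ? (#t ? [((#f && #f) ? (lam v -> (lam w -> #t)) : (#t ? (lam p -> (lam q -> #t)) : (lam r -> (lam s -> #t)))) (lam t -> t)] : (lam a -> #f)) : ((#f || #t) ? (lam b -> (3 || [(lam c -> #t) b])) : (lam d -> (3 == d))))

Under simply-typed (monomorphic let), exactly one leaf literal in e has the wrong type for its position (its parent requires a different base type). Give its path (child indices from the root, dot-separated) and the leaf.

Working:
  unify Bool ~ Bool
  unify Bool ~ Bool
  unify Bool ~ Bool
  unify Bool ~ Bool
  unify Bool ~ Bool
\x._ : a -> Bool
\y._ : b -> Bool
  unify a -> Bool ~ b -> Bool
  unify a ~ b
  unify Bool ~ Bool
  unify Bool ~ Bool
let u : Bool
u : Bool
  unify Bool ~ Bool
  unify Bool ~ Bool
  unify Bool ~ Bool
\z._ : c -> Bool
  unify b -> Bool ~ (c -> Bool) -> d
  unify b ~ c -> Bool
  unify Bool ~ d
_ _ : Bool
  unify Bool ~ Bool
  unify Bool ~ Bool
  unify Bool ~ Bool
  unify Bool ~ Bool
  unify Bool ~ Bool
\w._ : f -> Bool
\v._ : e -> f -> Bool
  unify Bool ~ Bool
\q._ : h -> Bool
\p._ : g -> h -> Bool
\s._ : j -> Bool
\r._ : i -> j -> Bool
  unify g -> h -> Bool ~ i -> j -> Bool
  unify g ~ i
  unify h -> Bool ~ j -> Bool
  unify h ~ j
  unify Bool ~ Bool
  unify e -> f -> Bool ~ i -> j -> Bool
  unify e ~ i
  unify f -> Bool ~ j -> Bool
  unify f ~ j
  unify Bool ~ Bool
t : k
\t._ : k -> k
  unify i -> j -> Bool ~ (k -> k) -> l
  unify i ~ k -> k
  unify j -> Bool ~ l
_ _ : j -> Bool
\a._ : m -> Bool
  unify j -> Bool ~ m -> Bool
  unify j ~ m
  unify Bool ~ Bool
  unify Bool ~ Bool
  unify Bool ~ Bool
  unify Bool ~ Bool
  unify Int ~ Bool
  FAIL: mismatch Int ~ Bool

Answer: 2.1.0.0 : 3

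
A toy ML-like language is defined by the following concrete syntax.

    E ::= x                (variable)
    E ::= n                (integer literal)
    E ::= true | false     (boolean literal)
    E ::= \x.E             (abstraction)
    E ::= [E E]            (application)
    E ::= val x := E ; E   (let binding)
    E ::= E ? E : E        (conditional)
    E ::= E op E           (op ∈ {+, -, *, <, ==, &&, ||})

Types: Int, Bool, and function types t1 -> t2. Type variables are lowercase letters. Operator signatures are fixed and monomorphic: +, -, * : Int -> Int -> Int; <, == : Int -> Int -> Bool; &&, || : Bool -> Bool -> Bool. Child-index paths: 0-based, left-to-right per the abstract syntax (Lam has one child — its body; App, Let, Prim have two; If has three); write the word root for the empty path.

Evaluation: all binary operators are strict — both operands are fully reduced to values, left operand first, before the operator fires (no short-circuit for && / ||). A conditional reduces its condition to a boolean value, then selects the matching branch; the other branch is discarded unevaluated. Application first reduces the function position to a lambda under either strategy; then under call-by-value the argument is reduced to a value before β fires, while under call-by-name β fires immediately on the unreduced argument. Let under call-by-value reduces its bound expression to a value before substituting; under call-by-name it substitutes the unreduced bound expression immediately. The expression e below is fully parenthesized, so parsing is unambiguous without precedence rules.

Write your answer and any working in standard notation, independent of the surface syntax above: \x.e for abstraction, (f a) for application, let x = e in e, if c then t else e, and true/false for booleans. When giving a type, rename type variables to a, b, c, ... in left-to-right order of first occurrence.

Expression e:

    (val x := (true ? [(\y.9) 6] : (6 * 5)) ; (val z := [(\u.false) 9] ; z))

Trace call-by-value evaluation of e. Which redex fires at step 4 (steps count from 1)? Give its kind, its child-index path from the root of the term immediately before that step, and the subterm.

Answer: beta at 0 : ((\u.false) 9)

Working:
step 0: (let x = (if true then ((\y.9) 6) else (6 * 5)) in (let z = ((\u.false) 9) in z))
step 1: [if@0] (let x = ((\y.9) 6) in (let z = ((\u.false) 9) in z))
step 2: [beta@0] (let x = 9 in (let z = ((\u.false) 9) in z))
step 3: [let@root] (let z = ((\u.false) 9) in z)
step 4: [beta@0] (let z = false in z)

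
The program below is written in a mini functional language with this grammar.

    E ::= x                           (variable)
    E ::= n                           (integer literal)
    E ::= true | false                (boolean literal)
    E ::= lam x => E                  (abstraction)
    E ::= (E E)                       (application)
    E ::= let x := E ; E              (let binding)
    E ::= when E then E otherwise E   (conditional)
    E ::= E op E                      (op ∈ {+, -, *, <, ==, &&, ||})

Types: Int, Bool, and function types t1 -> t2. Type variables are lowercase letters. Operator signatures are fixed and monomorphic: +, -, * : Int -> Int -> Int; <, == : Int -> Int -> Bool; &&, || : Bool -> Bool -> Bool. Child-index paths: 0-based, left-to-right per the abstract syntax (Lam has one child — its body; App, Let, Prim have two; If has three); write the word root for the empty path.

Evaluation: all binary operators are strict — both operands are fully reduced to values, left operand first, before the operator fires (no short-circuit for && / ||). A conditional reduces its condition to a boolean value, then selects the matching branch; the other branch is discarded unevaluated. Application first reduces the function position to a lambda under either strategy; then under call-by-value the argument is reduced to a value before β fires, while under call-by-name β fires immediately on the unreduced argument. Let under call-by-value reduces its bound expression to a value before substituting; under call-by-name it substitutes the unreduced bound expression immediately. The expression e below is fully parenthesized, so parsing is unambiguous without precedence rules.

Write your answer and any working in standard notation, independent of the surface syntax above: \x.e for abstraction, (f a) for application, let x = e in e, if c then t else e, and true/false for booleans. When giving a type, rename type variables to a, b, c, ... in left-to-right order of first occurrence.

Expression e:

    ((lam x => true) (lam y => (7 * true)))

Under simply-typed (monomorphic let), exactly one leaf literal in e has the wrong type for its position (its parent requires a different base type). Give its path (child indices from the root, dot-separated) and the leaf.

Answer: 1.0.1 : true

Derivation:
\x._ : a -> Bool
  unify Int ~ Int
  unify Bool ~ Int
  FAIL: mismatch Bool ~ Int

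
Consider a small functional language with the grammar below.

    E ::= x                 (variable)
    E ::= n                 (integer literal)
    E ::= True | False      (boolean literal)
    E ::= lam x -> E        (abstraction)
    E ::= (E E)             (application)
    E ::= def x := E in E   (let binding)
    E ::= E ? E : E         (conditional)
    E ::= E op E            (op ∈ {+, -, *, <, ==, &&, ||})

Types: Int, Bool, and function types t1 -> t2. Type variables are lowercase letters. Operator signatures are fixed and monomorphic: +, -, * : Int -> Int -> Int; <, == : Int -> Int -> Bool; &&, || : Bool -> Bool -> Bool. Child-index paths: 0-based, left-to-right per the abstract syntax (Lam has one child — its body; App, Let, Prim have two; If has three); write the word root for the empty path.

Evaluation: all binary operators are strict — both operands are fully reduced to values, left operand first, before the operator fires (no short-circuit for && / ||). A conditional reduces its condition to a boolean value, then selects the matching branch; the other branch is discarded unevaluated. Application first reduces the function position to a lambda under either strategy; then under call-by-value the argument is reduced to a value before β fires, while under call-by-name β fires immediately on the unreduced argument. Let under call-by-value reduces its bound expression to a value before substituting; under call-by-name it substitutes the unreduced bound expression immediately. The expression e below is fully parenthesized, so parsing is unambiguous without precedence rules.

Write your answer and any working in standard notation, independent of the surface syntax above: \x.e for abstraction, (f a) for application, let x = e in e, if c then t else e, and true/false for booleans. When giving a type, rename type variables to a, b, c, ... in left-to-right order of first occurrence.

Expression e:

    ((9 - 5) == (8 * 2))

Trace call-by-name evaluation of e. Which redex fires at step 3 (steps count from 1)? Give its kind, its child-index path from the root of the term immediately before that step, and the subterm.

Trace:
step 0: ((9 - 5) == (8 * 2))
step 1: [delta@0] (4 == (8 * 2))
step 2: [delta@1] (4 == 16)
step 3: [delta@root] false

Answer: delta at root : (4 == 16)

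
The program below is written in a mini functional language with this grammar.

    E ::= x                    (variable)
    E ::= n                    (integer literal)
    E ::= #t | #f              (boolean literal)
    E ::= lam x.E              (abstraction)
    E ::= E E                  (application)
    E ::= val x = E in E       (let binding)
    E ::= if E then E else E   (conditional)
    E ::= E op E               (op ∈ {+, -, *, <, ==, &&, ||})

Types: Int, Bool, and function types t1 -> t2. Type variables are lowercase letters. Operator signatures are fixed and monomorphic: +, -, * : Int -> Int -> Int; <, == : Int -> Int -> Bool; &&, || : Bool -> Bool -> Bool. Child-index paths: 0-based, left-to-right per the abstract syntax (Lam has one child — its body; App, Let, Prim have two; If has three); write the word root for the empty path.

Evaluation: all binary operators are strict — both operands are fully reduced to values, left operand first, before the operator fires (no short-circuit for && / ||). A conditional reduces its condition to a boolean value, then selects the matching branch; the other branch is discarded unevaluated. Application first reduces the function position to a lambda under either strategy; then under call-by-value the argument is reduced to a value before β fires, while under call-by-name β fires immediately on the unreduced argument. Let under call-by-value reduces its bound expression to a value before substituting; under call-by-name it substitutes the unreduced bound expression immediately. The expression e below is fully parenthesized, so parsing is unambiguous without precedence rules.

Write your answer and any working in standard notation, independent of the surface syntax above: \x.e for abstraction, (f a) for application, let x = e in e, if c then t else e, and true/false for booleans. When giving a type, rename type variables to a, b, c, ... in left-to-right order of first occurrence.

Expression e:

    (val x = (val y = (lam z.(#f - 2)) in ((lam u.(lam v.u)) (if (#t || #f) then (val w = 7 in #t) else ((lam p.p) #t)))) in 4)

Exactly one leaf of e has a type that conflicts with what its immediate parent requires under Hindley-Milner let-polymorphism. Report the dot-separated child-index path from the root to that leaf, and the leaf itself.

Trace:
  unify Bool ~ Int
  FAIL: mismatch Bool ~ Int

Answer: 0.0.0.0 : false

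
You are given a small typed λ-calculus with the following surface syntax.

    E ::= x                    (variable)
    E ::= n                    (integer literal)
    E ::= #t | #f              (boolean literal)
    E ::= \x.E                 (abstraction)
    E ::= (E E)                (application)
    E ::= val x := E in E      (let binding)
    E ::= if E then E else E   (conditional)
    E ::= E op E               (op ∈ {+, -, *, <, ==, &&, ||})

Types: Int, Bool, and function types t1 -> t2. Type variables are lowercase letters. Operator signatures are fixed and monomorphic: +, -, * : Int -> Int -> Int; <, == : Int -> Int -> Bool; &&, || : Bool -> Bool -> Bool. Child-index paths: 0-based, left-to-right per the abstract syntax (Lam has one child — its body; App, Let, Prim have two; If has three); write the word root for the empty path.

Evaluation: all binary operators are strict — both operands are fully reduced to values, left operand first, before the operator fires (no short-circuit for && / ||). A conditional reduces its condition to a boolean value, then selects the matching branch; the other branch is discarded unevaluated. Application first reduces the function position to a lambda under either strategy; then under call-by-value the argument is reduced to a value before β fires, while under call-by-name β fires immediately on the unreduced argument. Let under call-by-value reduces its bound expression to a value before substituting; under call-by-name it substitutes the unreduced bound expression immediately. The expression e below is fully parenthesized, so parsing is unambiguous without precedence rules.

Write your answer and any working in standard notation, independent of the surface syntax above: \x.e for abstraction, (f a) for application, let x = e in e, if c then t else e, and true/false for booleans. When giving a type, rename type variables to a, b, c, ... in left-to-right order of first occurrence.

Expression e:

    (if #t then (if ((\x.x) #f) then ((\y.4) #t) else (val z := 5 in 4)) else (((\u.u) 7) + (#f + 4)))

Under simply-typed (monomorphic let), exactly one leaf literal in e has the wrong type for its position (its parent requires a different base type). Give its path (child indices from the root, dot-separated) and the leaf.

Working:
  unify Bool ~ Bool
x : a
\x._ : a -> a
  unify a -> a ~ Bool -> b
  unify a ~ Bool
  unify Bool ~ b
_ _ : Bool
  unify Bool ~ Bool
\y._ : c -> Int
  unify c -> Int ~ Bool -> d
  unify c ~ Bool
  unify Int ~ d
_ _ : Int
let z : Int
  unify Int ~ Int
u : e
\u._ : e -> e
  unify e -> e ~ Int -> f
  unify e ~ Int
  unify Int ~ f
_ _ : Int
  unify Int ~ Int
  unify Bool ~ Int
  FAIL: mismatch Bool ~ Int

Answer: 2.1.0 : false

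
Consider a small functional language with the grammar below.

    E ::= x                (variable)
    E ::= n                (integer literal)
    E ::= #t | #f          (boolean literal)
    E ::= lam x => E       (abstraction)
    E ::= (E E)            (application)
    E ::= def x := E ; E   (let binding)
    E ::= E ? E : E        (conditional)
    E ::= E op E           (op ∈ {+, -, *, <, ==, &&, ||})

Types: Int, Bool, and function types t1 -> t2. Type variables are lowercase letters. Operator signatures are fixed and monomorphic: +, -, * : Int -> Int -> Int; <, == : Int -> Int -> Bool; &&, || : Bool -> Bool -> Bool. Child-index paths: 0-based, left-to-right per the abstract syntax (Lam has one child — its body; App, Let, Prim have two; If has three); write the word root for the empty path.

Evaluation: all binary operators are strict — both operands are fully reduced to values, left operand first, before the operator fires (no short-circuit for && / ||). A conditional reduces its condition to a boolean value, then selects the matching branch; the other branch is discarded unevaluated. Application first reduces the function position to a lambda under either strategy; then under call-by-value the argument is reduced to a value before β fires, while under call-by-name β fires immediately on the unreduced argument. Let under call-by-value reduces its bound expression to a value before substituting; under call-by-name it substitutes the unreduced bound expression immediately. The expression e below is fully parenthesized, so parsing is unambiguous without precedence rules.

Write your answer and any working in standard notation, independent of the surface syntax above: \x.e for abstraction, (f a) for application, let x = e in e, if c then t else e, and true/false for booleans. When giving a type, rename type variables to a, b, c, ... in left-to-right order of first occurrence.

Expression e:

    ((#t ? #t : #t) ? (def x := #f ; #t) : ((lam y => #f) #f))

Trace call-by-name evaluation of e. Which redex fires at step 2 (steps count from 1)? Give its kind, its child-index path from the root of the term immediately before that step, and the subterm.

Answer: if at root : (if true then (let x = false in true) else ((\y.false) false))

Working:
step 0: (if (if true then true else true) then (let x = false in true) else ((\y.false) false))
step 1: [if@0] (if true then (let x = false in true) else ((\y.false) false))
step 2: [if@root] (let x = false in true)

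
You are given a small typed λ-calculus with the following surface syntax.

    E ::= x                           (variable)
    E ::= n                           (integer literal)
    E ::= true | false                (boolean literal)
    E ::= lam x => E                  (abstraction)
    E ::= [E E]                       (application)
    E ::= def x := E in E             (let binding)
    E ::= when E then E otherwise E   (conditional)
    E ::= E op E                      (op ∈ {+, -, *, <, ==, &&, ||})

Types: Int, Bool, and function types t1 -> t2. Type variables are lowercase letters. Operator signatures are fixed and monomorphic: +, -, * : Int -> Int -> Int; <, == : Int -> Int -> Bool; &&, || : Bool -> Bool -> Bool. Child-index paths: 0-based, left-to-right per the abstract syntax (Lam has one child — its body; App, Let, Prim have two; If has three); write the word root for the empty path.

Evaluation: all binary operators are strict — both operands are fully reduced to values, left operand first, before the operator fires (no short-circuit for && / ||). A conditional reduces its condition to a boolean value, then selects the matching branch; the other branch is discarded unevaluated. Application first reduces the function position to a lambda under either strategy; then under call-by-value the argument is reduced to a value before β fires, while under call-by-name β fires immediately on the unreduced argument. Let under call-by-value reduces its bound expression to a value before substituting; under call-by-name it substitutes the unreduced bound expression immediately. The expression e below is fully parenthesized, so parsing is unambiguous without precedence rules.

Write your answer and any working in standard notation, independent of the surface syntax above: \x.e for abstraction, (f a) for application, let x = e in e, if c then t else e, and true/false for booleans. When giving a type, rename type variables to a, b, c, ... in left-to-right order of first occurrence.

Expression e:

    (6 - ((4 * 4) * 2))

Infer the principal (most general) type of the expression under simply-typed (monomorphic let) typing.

Derivation:
  unify Int ~ Int
  unify Int ~ Int
  unify Int ~ Int
  unify Int ~ Int
  unify Int ~ Int
  unify Int ~ Int

Answer: Int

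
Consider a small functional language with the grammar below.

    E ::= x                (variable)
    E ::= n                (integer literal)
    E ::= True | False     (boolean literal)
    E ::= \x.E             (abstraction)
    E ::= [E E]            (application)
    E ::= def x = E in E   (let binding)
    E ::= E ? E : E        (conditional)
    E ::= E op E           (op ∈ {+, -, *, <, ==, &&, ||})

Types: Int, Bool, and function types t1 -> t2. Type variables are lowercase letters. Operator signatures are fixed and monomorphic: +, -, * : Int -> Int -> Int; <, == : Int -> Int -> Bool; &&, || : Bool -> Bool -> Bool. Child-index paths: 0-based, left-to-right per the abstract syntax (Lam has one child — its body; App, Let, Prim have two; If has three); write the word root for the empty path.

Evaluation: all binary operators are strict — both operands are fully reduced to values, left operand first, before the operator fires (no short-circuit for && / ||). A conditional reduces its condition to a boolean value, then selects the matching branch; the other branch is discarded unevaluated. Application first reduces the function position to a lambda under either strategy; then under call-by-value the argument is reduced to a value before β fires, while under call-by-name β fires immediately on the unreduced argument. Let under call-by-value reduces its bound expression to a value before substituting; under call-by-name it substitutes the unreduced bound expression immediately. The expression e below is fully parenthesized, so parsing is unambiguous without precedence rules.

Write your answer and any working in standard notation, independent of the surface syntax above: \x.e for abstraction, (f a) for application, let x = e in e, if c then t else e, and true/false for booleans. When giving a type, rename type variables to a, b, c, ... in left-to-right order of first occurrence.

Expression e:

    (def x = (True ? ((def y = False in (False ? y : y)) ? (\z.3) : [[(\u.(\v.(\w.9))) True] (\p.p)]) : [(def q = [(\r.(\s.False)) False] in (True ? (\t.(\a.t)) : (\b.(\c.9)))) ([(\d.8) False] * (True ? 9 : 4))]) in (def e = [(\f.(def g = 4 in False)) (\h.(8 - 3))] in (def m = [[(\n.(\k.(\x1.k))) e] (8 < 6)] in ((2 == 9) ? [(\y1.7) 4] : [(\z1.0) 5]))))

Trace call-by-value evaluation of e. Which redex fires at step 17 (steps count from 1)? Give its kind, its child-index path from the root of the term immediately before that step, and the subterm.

Working:
step 0: (let x = (if true then (if (let y = false in (if false then y else y)) then (\z.3) else (((\u.(\v.(\w.9))) true) (\p.p))) else ((let q = ((\r.(\s.false)) false) in (if true then (\t.(\a.t)) else (\b.(\c.9)))) (((\d.8) false) * (if true then 9 else 4)))) in (let e = ((\f.(let g = 4 in false)) (\h.(8 - 3))) in (let m = (((\n.(\k.(\x1.k))) e) (8 < 6)) in (if (2 == 9) then ((\y1.7) 4) else ((\z1.0) 5)))))
step 1: [if@0] (let x = (if (let y = false in (if false then y else y)) then (\z.3) else (((\u.(\v.(\w.9))) true) (\p.p))) in (let e = ((\f.(let g = 4 in false)) (\h.(8 - 3))) in (let m = (((\n.(\k.(\x1.k))) e) (8 < 6)) in (if (2 == 9) then ((\y1.7) 4) else ((\z1.0) 5)))))
step 2: [let@0.0] (let x = (if (if false then false else false) then (\z.3) else (((\u.(\v.(\w.9))) true) (\p.p))) in (let e = ((\f.(let g = 4 in false)) (\h.(8 - 3))) in (let m = (((\n.(\k.(\x1.k))) e) (8 < 6)) in (if (2 == 9) then ((\y1.7) 4) else ((\z1.0) 5)))))
step 3: [if@0.0] (let x = (if false then (\z.3) else (((\u.(\v.(\w.9))) true) (\p.p))) in (let e = ((\f.(let g = 4 in false)) (\h.(8 - 3))) in (let m = (((\n.(\k.(\x1.k))) e) (8 < 6)) in (if (2 == 9) then ((\y1.7) 4) else ((\z1.0) 5)))))
step 4: [if@0] (let x = (((\u.(\v.(\w.9))) true) (\p.p)) in (let e = ((\f.(let g = 4 in false)) (\h.(8 - 3))) in (let m = (((\n.(\k.(\x1.k))) e) (8 < 6)) in (if (2 == 9) then ((\y1.7) 4) else ((\z1.0) 5)))))
step 5: [beta@0.0] (let x = ((\v.(\w.9)) (\p.p)) in (let e = ((\f.(let g = 4 in false)) (\h.(8 - 3))) in (let m = (((\n.(\k.(\x1.k))) e) (8 < 6)) in (if (2 == 9) then ((\y1.7) 4) else ((\z1.0) 5)))))
step 6: [beta@0] (let x = (\w.9) in (let e = ((\f.(let g = 4 in false)) (\h.(8 - 3))) in (let m = (((\n.(\k.(\x1.k))) e) (8 < 6)) in (if (2 == 9) then ((\y1.7) 4) else ((\z1.0) 5)))))
step 7: [let@root] (let e = ((\f.(let g = 4 in false)) (\h.(8 - 3))) in (let m = (((\n.(\k.(\x1.k))) e) (8 < 6)) in (if (2 == 9) then ((\y1.7) 4) else ((\z1.0) 5))))
step 8: [beta@0] (let e = (let g = 4 in false) in (let m = (((\n.(\k.(\x1.k))) e) (8 < 6)) in (if (2 == 9) then ((\y1.7) 4) else ((\z1.0) 5))))
step 9: [let@0] (let e = false in (let m = (((\n.(\k.(\x1.k))) e) (8 < 6)) in (if (2 == 9) then ((\y1.7) 4) else ((\z1.0) 5))))
step 10: [let@root] (let m = (((\n.(\k.(\x1.k))) false) (8 < 6)) in (if (2 == 9) then ((\y1.7) 4) else ((\z1.0) 5)))
step 11: [beta@0.0] (let m = ((\k.(\x1.k)) (8 < 6)) in (if (2 == 9) then ((\y1.7) 4) else ((\z1.0) 5)))
step 12: [delta@0.1] (let m = ((\k.(\x1.k)) false) in (if (2 == 9) then ((\y1.7) 4) else ((\z1.0) 5)))
step 13: [beta@0] (let m = (\x1.false) in (if (2 == 9) then ((\y1.7) 4) else ((\z1.0) 5)))
step 14: [let@root] (if (2 == 9) then ((\y1.7) 4) else ((\z1.0) 5))
step 15: [delta@0] (if false then ((\y1.7) 4) else ((\z1.0) 5))
step 16: [if@root] ((\z1.0) 5)
step 17: [beta@root] 0

Answer: beta at root : ((\z1.0) 5)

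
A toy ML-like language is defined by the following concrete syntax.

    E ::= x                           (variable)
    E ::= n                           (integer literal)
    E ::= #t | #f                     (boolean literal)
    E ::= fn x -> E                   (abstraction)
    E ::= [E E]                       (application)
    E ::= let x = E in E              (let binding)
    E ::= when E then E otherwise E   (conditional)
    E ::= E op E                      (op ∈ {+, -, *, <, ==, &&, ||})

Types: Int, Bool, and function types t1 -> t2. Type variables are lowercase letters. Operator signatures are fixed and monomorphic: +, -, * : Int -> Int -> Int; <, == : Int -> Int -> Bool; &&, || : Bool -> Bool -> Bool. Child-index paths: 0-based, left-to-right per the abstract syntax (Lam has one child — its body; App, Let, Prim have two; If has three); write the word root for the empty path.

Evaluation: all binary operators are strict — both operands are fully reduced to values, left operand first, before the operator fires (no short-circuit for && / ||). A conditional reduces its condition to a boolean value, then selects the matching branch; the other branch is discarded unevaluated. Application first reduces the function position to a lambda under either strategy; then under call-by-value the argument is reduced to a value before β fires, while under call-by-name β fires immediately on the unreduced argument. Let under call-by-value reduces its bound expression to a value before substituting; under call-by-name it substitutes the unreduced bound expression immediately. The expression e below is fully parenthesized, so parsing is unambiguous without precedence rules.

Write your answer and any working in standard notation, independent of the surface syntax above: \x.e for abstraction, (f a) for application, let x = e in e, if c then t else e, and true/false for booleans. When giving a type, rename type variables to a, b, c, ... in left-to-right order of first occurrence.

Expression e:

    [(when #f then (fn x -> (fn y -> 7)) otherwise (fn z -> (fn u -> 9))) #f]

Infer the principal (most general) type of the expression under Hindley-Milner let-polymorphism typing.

Trace:
  unify Bool ~ Bool
\y._ : b -> Int
\x._ : a -> b -> Int
\u._ : d -> Int
\z._ : c -> d -> Int
  unify a -> b -> Int ~ c -> d -> Int
  unify a ~ c
  unify b -> Int ~ d -> Int
  unify b ~ d
  unify Int ~ Int
  unify c -> d -> Int ~ Bool -> e
  unify c ~ Bool
  unify d -> Int ~ e
_ _ : d -> Int

Answer: a -> Int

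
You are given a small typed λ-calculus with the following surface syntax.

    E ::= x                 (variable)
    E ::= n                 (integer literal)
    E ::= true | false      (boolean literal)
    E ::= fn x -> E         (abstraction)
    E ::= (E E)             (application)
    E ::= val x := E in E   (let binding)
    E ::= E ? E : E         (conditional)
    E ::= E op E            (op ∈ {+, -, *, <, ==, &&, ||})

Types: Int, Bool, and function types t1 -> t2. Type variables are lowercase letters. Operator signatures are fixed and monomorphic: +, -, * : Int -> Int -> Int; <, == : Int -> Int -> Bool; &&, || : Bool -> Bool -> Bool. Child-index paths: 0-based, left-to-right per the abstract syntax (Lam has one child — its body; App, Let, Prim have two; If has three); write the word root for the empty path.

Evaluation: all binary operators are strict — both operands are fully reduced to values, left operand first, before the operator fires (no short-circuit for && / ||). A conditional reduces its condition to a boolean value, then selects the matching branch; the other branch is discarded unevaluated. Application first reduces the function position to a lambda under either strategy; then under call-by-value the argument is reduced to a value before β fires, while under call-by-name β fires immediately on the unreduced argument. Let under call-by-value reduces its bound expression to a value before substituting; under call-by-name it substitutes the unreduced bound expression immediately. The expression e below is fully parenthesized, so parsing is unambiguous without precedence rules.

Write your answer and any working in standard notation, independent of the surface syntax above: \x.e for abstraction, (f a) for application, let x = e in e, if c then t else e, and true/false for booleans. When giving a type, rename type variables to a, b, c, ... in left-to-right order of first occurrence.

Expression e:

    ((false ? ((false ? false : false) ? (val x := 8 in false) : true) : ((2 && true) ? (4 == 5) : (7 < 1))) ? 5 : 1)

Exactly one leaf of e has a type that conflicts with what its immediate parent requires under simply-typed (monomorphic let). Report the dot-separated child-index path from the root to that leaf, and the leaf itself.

Answer: 0.2.0.0 : 2

Working:
  unify Bool ~ Bool
  unify Bool ~ Bool
  unify Bool ~ Bool
  unify Bool ~ Bool
let x : Int
  unify Bool ~ Bool
  unify Int ~ Bool
  FAIL: mismatch Int ~ Bool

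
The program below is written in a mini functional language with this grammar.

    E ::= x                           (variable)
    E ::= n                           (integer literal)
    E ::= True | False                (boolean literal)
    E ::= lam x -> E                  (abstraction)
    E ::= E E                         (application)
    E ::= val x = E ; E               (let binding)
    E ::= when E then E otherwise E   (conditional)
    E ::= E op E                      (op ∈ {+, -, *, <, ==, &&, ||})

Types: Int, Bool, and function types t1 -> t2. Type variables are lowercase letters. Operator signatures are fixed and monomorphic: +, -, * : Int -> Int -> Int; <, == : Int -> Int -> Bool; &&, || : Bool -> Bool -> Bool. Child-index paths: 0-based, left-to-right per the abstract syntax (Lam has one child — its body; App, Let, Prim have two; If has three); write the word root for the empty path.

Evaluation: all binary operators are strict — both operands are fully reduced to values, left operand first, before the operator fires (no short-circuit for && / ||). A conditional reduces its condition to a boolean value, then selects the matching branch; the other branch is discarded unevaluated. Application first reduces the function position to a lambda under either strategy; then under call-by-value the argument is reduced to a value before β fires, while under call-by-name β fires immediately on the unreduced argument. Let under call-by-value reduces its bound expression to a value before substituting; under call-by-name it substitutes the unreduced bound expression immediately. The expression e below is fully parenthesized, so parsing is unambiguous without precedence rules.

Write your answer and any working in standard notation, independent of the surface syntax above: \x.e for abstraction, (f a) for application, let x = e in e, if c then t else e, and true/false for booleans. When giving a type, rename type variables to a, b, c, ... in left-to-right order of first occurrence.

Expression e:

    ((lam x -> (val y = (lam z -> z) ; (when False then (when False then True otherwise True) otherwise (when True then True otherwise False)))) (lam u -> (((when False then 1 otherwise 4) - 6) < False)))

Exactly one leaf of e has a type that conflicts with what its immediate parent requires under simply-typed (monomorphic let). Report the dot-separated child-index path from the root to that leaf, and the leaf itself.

Derivation:
z : b
\z._ : b -> b
let y : b -> b
  unify Bool ~ Bool
  unify Bool ~ Bool
  unify Bool ~ Bool
  unify Bool ~ Bool
  unify Bool ~ Bool
  unify Bool ~ Bool
\x._ : a -> Bool
  unify Bool ~ Bool
  unify Int ~ Int
  unify Int ~ Int
  unify Int ~ Int
  unify Int ~ Int
  unify Bool ~ Int
  FAIL: mismatch Bool ~ Int

Answer: 1.0.1 : false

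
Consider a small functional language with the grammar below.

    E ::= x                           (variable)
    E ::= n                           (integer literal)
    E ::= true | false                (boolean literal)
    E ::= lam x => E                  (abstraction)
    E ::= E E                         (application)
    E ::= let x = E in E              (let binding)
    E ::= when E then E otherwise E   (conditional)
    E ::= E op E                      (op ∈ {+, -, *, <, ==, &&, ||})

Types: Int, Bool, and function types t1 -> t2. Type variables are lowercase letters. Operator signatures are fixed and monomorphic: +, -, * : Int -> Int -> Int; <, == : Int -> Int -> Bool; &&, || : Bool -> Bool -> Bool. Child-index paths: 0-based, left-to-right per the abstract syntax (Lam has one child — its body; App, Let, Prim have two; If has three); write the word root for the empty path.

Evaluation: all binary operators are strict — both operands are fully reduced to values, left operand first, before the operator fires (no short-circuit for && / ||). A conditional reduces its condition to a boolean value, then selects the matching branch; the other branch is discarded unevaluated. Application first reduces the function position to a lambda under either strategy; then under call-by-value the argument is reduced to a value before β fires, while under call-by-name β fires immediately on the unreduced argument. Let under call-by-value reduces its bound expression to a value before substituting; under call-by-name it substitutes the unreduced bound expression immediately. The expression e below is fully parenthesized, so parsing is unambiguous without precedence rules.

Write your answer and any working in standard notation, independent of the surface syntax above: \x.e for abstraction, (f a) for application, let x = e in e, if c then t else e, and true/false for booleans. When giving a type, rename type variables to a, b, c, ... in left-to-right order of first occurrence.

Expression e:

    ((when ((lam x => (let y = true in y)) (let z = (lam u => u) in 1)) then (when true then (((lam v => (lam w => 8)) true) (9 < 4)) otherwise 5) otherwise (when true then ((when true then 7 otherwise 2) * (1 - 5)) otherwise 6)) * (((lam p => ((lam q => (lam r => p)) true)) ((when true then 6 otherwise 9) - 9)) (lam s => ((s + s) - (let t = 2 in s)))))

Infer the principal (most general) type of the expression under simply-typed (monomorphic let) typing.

Trace:
let y : Bool
y : Bool
\x._ : a -> Bool
u : b
\u._ : b -> b
let z : b -> b
  unify a -> Bool ~ Int -> c
  unify a ~ Int
  unify Bool ~ c
_ _ : Bool
  unify Bool ~ Bool
  unify Bool ~ Bool
\w._ : e -> Int
\v._ : d -> e -> Int
  unify d -> e -> Int ~ Bool -> f
  unify d ~ Bool
  unify e -> Int ~ f
_ _ : e -> Int
  unify Int ~ Int
  unify Int ~ Int
  unify e -> Int ~ Bool -> g
  unify e ~ Bool
  unify Int ~ g
_ _ : Int
  unify Int ~ Int
  unify Bool ~ Bool
  unify Bool ~ Bool
  unify Int ~ Int
  unify Int ~ Int
  unify Int ~ Int
  unify Int ~ Int
  unify Int ~ Int
  unify Int ~ Int
  unify Int ~ Int
  unify Int ~ Int
p : h
\r._ : j -> h
\q._ : i -> j -> h
  unify i -> j -> h ~ Bool -> k
  unify i ~ Bool
  unify j -> h ~ k
_ _ : j -> h
\p._ : h -> j -> h
  unify Bool ~ Bool
  unify Int ~ Int
  unify Int ~ Int
  unify Int ~ Int
  unify h -> j -> h ~ Int -> l
  unify h ~ Int
  unify j -> Int ~ l
_ _ : j -> Int
s : m
  unify m ~ Int
s : Int
  unify Int ~ Int
  unify Int ~ Int
let t : Int
s : Int
  unify Int ~ Int
\s._ : Int -> Int
  unify j -> Int ~ (Int -> Int) -> n
  unify j ~ Int -> Int
  unify Int ~ n
_ _ : Int
  unify Int ~ Int

Answer: Int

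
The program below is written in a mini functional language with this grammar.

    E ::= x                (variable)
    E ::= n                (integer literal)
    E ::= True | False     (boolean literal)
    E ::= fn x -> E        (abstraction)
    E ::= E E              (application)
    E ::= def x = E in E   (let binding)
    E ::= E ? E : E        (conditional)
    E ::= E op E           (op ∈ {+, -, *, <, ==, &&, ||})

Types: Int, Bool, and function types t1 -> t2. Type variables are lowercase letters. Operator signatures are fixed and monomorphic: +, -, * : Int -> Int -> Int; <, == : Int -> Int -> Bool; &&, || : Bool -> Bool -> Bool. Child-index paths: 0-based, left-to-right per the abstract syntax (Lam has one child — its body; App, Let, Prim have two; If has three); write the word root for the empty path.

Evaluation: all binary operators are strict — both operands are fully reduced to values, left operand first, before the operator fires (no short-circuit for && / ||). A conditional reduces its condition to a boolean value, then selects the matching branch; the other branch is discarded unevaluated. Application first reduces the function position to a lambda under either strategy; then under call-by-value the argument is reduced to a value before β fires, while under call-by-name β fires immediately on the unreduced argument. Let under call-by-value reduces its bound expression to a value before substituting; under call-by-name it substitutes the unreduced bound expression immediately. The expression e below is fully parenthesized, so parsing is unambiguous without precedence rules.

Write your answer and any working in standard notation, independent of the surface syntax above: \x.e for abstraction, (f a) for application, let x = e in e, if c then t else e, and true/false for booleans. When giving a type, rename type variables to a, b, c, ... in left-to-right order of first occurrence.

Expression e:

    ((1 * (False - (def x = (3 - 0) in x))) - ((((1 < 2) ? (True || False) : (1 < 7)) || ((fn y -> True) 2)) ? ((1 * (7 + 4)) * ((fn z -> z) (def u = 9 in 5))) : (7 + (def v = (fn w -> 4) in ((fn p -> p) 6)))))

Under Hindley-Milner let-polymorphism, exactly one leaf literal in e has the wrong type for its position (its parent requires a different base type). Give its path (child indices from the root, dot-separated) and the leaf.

Answer: 0.1.0 : false

Working:
  unify Int ~ Int
  unify Bool ~ Int
  FAIL: mismatch Bool ~ Int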